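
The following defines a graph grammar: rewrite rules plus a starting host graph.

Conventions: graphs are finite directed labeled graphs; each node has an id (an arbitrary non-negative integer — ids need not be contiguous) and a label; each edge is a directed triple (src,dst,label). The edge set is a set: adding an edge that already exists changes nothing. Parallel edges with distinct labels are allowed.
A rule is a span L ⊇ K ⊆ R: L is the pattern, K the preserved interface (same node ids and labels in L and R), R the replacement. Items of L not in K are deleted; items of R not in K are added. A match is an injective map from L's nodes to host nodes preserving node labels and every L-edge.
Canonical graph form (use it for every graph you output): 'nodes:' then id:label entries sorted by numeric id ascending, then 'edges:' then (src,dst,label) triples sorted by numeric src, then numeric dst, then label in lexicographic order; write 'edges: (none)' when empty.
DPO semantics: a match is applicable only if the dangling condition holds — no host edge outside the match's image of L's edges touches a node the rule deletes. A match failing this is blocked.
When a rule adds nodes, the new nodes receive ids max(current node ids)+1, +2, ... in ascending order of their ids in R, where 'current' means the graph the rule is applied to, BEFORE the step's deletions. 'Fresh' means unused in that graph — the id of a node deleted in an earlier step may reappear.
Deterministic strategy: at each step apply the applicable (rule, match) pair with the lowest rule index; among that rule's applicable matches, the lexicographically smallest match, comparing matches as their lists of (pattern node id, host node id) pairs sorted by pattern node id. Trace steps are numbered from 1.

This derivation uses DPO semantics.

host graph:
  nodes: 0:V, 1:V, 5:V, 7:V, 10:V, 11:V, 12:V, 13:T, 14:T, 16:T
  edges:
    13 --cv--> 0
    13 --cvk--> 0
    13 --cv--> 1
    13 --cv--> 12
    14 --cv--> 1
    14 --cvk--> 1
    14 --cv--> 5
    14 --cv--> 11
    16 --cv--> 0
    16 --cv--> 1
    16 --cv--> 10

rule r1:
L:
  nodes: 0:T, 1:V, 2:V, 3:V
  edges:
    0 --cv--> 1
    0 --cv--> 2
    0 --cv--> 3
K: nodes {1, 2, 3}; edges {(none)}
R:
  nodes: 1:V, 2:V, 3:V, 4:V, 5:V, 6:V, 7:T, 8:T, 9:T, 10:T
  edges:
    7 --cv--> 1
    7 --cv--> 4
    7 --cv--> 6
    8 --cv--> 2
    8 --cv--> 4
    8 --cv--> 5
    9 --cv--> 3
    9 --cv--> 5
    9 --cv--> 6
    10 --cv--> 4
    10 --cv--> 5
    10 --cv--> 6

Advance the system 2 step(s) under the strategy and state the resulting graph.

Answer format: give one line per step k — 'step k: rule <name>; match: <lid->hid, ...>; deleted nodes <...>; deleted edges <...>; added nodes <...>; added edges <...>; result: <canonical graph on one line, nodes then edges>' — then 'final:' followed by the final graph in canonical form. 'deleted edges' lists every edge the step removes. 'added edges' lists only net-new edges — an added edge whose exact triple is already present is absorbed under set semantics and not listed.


step 1: rule r1; match: 0->16, 1->0, 2->1, 3->10; deleted nodes 16; deleted edges (16,0,cv); (16,1,cv); (16,10,cv); added nodes 17, 18, 19, 20, 21, 22, 23; added edges (20,0,cv); (20,17,cv); (20,19,cv); (21,1,cv); (21,17,cv); (21,18,cv); (22,10,cv); (22,18,cv); (22,19,cv); (23,17,cv); (23,18,cv); (23,19,cv); result: nodes: 0:V, 1:V, 5:V, 7:V, 10:V, 11:V, 12:V, 13:T, 14:T, 17:V, 18:V, 19:V, 20:T, 21:T, 22:T, 23:T edges: (13,0,cv); (13,0,cvk); (13,1,cv); (13,12,cv); (14,1,cv); (14,1,cvk); (14,5,cv); (14,11,cv); (20,0,cv); (20,17,cv); (20,19,cv); (21,1,cv); (21,17,cv); (21,18,cv); (22,10,cv); (22,18,cv); (22,19,cv); (23,17,cv); (23,18,cv); (23,19,cv)
step 2: rule r1; match: 0->20, 1->0, 2->17, 3->19; deleted nodes 20; deleted edges (20,0,cv); (20,17,cv); (20,19,cv); added nodes 24, 25, 26, 27, 28, 29, 30; added edges (27,0,cv); (27,24,cv); (27,26,cv); (28,17,cv); (28,24,cv); (28,25,cv); (29,19,cv); (29,25,cv); (29,26,cv); (30,24,cv); (30,25,cv); (30,26,cv); result: nodes: 0:V, 1:V, 5:V, 7:V, 10:V, 11:V, 12:V, 13:T, 14:T, 17:V, 18:V, 19:V, 21:T, 22:T, 23:T, 24:V, 25:V, 26:V, 27:T, 28:T, 29:T, 30:T edges: (13,0,cv); (13,0,cvk); (13,1,cv); (13,12,cv); (14,1,cv); (14,1,cvk); (14,5,cv); (14,11,cv); (21,1,cv); (21,17,cv); (21,18,cv); (22,10,cv); (22,18,cv); (22,19,cv); (23,17,cv); (23,18,cv); (23,19,cv); (27,0,cv); (27,24,cv); (27,26,cv); (28,17,cv); (28,24,cv); (28,25,cv); (29,19,cv); (29,25,cv); (29,26,cv); (30,24,cv); (30,25,cv); (30,26,cv)
final:
nodes: 0:V, 1:V, 5:V, 7:V, 10:V, 11:V, 12:V, 13:T, 14:T, 17:V, 18:V, 19:V, 21:T, 22:T, 23:T, 24:V, 25:V, 26:V, 27:T, 28:T, 29:T, 30:T
edges: (13,0,cv); (13,0,cvk); (13,1,cv); (13,12,cv); (14,1,cv); (14,1,cvk); (14,5,cv); (14,11,cv); (21,1,cv); (21,17,cv); (21,18,cv); (22,10,cv); (22,18,cv); (22,19,cv); (23,17,cv); (23,18,cv); (23,19,cv); (27,0,cv); (27,24,cv); (27,26,cv); (28,17,cv); (28,24,cv); (28,25,cv); (29,19,cv); (29,25,cv); (29,26,cv); (30,24,cv); (30,25,cv); (30,26,cv)


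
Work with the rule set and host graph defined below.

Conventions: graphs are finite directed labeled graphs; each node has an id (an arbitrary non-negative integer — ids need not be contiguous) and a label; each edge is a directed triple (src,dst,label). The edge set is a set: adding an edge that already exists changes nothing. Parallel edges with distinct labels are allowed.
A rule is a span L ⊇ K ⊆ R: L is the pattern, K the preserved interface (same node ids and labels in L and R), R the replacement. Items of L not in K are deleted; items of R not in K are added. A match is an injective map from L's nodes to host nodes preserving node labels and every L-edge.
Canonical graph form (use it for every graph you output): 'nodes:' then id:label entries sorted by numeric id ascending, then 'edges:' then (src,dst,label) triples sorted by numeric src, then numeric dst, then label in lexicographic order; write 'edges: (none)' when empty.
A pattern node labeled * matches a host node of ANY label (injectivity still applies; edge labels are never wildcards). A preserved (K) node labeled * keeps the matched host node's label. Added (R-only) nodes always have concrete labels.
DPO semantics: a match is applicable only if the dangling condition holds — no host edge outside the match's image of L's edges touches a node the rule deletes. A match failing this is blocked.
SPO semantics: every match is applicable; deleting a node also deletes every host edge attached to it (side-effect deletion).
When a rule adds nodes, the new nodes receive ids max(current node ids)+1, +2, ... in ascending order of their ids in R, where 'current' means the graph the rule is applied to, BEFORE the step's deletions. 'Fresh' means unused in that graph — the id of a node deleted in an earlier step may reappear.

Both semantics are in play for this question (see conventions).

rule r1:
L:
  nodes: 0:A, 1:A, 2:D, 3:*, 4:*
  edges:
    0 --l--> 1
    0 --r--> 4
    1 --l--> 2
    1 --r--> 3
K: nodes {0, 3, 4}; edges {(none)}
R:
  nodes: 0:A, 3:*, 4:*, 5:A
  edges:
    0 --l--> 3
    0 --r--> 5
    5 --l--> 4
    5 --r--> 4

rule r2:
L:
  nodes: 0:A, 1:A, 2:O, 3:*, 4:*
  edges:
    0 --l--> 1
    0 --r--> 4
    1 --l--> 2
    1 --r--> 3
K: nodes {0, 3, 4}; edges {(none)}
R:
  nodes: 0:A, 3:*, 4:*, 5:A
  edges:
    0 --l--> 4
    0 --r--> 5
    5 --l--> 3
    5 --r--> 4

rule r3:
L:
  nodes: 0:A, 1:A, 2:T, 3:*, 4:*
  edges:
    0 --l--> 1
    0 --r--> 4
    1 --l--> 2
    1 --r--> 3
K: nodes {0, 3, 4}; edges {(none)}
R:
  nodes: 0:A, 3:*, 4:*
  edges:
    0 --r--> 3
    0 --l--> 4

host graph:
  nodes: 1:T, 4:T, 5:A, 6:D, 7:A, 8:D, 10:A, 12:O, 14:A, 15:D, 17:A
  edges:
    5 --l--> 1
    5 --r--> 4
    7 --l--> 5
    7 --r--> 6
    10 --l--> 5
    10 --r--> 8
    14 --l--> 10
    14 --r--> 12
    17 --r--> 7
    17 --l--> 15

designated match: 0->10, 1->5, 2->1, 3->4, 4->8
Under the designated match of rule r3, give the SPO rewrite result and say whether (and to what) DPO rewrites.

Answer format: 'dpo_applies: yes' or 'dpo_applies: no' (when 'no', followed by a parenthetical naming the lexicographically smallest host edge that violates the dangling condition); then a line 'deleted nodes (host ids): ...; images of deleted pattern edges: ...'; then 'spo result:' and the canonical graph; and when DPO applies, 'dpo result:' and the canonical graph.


dpo_applies: no
(the rule deletes node 5, which keeps host edge (7,5,l) outside the match image — the dangling condition fails, DPO blocks; SPO proceeds and side-deletes such edges)
deleted nodes (host ids): 1, 5; images of deleted pattern edges: (5,1,l); (5,4,r); (10,5,l); (10,8,r)
spo result:
nodes: 4:T, 6:D, 7:A, 8:D, 10:A, 12:O, 14:A, 15:D, 17:A
edges: (7,6,r); (10,4,r); (10,8,l); (14,10,l); (14,12,r); (17,7,r); (17,15,l)


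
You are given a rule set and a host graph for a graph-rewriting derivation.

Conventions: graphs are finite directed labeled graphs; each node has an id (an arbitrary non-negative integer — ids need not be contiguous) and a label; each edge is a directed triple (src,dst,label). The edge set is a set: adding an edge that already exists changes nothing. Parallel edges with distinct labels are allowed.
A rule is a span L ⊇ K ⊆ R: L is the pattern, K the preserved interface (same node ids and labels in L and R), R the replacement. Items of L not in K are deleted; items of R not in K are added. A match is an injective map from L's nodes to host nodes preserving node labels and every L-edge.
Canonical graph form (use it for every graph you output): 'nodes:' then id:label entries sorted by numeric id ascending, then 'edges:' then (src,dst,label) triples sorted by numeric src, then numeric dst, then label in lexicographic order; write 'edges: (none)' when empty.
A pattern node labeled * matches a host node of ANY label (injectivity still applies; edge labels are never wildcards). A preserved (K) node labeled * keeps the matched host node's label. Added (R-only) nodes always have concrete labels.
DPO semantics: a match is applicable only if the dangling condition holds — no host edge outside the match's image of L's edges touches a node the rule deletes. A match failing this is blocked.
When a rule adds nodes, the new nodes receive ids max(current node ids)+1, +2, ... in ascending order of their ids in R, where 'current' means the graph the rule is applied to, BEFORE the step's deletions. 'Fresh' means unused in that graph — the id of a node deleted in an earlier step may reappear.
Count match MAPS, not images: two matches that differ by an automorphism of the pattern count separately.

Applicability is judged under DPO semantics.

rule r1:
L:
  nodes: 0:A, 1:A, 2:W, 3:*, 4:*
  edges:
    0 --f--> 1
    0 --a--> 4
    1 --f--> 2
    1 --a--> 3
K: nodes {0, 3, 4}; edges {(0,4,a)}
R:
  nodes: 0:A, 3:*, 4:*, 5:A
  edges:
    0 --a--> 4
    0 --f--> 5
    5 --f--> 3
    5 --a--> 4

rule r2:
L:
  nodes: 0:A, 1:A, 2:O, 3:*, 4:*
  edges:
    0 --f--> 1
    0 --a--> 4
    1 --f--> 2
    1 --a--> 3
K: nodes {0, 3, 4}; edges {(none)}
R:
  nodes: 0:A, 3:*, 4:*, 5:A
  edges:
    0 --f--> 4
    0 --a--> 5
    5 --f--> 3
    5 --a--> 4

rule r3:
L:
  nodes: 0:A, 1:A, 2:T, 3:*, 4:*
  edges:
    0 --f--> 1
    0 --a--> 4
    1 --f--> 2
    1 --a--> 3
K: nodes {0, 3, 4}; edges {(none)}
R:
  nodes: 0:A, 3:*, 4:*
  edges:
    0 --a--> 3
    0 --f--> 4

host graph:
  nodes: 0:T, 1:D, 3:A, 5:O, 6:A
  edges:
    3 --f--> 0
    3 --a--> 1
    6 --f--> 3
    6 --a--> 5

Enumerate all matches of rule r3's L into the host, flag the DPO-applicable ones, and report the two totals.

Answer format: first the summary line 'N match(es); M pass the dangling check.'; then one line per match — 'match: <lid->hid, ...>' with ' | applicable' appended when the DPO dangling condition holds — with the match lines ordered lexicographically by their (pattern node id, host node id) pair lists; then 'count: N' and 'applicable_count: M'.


1 match(es); 1 pass the dangling check.
match: 0->6, 1->3, 2->0, 3->1, 4->5 | applicable
count: 1
applicable_count: 1


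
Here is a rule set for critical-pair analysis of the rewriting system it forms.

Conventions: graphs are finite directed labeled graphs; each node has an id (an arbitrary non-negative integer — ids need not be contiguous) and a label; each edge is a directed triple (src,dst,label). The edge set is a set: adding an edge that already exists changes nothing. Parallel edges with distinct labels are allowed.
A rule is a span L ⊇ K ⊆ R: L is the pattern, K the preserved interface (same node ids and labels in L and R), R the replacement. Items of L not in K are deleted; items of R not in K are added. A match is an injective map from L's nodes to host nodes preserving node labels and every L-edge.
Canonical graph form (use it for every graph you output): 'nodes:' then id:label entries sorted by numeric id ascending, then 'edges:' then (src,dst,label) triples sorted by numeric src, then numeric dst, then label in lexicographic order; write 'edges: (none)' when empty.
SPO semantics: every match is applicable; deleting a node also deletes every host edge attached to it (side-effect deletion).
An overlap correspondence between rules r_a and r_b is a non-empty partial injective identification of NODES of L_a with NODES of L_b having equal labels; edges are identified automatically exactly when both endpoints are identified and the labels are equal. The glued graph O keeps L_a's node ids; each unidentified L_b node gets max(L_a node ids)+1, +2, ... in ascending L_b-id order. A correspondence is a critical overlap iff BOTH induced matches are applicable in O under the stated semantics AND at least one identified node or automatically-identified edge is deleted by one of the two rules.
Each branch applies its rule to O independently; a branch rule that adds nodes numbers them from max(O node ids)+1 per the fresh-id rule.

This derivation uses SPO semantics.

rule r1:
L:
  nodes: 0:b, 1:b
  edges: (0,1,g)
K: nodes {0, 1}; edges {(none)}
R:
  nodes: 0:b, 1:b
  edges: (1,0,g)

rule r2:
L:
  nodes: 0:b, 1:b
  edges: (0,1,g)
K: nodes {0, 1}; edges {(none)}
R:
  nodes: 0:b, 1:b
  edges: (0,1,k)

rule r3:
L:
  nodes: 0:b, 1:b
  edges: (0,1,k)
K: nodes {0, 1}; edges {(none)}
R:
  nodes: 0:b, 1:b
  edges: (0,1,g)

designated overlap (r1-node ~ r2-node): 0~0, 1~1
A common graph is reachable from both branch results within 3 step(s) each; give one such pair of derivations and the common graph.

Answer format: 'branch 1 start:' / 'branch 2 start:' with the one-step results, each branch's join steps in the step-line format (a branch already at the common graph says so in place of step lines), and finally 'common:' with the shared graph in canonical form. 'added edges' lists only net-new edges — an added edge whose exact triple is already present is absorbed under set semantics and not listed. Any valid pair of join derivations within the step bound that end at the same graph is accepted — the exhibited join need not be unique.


branch 1 start:
nodes: 0:b, 1:b
edges: (1,0,g)
branch 2 start:
nodes: 0:b, 1:b
edges: (0,1,k)
branch 1 step 1: rule r1; match: 0->1, 1->0; deleted nodes (none); deleted edges (1,0,g); added nodes (none); added edges (0,1,g); result: nodes: 0:b, 1:b edges: (0,1,g)
branch 2 step 1: rule r3; match: 0->0, 1->1; deleted nodes (none); deleted edges (0,1,k); added nodes (none); added edges (0,1,g); result: nodes: 0:b, 1:b edges: (0,1,g)
common:
nodes: 0:b, 1:b
edges: (0,1,g)


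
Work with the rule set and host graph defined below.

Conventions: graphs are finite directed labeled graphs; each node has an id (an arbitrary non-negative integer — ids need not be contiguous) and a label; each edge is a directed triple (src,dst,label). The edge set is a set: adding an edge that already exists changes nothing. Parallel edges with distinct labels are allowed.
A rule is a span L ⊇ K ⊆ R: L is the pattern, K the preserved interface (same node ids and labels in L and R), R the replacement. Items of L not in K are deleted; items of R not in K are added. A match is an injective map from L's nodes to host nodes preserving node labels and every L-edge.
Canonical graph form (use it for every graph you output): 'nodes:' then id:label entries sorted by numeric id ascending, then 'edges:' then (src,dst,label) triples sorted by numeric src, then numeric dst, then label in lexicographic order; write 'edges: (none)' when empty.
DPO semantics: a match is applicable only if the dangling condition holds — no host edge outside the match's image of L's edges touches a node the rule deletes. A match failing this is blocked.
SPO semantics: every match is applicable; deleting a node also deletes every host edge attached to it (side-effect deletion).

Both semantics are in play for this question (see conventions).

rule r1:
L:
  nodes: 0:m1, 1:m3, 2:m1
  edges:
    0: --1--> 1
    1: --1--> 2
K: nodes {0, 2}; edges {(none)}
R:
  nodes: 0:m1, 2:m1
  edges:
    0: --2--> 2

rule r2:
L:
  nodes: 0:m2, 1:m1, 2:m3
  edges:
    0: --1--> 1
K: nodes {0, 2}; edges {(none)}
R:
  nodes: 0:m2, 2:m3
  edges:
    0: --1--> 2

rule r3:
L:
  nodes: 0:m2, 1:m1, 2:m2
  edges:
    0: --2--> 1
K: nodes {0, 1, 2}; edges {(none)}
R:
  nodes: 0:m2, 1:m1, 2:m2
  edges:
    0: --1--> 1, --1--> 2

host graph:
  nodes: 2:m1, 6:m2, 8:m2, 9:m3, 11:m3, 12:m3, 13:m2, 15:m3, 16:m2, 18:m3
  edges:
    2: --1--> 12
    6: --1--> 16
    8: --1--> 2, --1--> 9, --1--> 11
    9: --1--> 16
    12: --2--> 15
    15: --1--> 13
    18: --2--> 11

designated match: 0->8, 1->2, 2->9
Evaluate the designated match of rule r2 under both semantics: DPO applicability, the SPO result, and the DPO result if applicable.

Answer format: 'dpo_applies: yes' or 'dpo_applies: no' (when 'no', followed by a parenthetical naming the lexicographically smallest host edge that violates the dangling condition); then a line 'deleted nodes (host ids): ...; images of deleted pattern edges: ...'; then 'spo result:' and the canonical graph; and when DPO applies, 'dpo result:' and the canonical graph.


dpo_applies: no
(the rule deletes node 2, which keeps host edge (2,12,1) outside the match image — the dangling condition fails, DPO blocks; SPO proceeds and side-deletes such edges)
deleted nodes (host ids): 2; images of deleted pattern edges: (8,2,1)
spo result:
nodes: 6:m2, 8:m2, 9:m3, 11:m3, 12:m3, 13:m2, 15:m3, 16:m2, 18:m3
edges: (6,16,1); (8,9,1); (8,11,1); (9,16,1); (12,15,2); (15,13,1); (18,11,2)


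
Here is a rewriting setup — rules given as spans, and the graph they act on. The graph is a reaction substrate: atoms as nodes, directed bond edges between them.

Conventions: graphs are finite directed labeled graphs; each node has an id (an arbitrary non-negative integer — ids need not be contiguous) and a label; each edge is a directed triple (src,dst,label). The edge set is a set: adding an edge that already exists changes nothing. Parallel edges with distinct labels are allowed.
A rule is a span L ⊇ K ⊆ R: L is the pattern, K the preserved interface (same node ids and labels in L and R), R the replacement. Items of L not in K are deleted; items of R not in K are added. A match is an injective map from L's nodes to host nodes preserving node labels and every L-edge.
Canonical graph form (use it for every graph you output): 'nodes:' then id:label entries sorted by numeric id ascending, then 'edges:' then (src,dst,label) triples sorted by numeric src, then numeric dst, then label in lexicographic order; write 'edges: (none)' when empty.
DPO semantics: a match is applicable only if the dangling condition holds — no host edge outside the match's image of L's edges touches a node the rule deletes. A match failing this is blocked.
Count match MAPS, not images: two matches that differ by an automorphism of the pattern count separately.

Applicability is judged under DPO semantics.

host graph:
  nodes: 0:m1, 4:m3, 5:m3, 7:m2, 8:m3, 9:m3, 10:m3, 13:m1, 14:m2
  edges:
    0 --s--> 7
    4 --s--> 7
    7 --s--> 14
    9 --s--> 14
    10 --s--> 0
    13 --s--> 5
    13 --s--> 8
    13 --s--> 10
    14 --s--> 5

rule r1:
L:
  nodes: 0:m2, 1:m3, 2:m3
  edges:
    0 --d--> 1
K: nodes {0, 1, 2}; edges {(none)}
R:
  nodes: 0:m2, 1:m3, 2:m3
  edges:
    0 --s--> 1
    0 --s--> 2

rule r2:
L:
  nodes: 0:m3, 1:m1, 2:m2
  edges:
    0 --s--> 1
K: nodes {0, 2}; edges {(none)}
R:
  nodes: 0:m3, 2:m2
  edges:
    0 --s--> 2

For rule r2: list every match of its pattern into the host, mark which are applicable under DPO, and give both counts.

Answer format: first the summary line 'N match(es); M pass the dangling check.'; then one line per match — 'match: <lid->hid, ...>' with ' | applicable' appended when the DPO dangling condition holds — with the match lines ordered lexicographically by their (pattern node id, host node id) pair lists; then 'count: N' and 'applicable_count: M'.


2 match(es); 0 pass the dangling check.
match: 0->10, 1->0, 2->7
match: 0->10, 1->0, 2->14
count: 2
applicable_count: 0


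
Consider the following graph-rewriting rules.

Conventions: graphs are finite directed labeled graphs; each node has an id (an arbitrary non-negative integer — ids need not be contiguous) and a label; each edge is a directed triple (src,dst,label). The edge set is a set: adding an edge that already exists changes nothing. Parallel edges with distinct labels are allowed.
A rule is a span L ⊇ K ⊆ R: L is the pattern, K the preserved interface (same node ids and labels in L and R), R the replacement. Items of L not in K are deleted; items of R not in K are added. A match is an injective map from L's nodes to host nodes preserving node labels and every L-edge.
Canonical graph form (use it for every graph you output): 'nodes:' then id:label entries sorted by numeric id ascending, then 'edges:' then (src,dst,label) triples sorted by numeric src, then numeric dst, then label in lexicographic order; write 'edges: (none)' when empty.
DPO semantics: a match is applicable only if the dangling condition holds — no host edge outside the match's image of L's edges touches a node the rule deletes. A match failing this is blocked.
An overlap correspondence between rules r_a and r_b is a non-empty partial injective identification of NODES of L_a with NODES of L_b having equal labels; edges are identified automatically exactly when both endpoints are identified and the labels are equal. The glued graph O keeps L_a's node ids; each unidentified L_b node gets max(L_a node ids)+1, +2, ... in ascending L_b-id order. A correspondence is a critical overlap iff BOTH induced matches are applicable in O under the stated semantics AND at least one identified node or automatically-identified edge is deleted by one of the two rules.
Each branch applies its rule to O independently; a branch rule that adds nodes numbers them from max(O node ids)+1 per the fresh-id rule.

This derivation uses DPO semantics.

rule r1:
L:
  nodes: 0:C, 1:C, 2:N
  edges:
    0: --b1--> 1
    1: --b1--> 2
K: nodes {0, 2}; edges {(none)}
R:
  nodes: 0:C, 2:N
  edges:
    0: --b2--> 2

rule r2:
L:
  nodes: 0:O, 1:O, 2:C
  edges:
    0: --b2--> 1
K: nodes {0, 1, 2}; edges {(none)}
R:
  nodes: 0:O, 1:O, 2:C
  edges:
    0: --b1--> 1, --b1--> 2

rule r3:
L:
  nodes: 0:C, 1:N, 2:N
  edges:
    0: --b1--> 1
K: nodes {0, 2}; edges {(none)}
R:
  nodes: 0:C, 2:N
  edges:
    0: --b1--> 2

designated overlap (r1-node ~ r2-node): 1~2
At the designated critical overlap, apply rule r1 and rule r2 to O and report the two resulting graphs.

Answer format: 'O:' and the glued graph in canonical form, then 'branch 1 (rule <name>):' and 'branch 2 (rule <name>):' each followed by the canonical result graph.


O:
nodes: 0:C, 1:C, 2:N, 3:O, 4:O
edges: (0,1,b1); (1,2,b1); (3,4,b2)
branch 1 (rule r1):
nodes: 0:C, 2:N, 3:O, 4:O
edges: (0,2,b2); (3,4,b2)
branch 2 (rule r2):
nodes: 0:C, 1:C, 2:N, 3:O, 4:O
edges: (0,1,b1); (1,2,b1); (3,1,b1); (3,4,b1)


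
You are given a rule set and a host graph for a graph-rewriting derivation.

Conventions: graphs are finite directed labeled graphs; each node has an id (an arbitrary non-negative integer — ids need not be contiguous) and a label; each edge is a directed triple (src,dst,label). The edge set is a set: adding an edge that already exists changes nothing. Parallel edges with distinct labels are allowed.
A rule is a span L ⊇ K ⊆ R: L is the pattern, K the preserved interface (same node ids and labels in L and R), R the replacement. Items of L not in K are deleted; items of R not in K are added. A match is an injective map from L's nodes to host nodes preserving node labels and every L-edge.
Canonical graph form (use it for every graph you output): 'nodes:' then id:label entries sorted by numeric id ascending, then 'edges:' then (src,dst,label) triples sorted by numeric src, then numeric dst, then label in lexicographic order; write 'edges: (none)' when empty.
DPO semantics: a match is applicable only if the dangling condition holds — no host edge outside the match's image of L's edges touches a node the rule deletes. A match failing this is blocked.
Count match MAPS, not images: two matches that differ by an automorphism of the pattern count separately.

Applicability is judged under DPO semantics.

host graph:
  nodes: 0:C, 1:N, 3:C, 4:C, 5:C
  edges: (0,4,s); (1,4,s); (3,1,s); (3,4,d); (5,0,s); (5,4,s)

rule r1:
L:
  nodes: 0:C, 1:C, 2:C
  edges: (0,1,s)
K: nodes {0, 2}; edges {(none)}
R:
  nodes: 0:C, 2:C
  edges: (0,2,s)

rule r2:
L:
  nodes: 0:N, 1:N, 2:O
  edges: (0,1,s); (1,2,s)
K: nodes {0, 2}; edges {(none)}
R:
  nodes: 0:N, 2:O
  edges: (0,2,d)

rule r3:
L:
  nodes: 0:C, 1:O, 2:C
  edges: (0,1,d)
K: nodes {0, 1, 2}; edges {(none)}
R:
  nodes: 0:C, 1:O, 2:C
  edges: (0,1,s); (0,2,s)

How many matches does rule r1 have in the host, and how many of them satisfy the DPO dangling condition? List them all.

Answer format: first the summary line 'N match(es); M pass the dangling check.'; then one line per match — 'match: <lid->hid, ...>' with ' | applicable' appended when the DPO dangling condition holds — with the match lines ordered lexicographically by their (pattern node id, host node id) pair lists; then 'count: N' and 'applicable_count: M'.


6 match(es); 0 pass the dangling check.
match: 0->0, 1->4, 2->3
match: 0->0, 1->4, 2->5
match: 0->5, 1->0, 2->3
match: 0->5, 1->0, 2->4
match: 0->5, 1->4, 2->0
match: 0->5, 1->4, 2->3
count: 6
applicable_count: 0


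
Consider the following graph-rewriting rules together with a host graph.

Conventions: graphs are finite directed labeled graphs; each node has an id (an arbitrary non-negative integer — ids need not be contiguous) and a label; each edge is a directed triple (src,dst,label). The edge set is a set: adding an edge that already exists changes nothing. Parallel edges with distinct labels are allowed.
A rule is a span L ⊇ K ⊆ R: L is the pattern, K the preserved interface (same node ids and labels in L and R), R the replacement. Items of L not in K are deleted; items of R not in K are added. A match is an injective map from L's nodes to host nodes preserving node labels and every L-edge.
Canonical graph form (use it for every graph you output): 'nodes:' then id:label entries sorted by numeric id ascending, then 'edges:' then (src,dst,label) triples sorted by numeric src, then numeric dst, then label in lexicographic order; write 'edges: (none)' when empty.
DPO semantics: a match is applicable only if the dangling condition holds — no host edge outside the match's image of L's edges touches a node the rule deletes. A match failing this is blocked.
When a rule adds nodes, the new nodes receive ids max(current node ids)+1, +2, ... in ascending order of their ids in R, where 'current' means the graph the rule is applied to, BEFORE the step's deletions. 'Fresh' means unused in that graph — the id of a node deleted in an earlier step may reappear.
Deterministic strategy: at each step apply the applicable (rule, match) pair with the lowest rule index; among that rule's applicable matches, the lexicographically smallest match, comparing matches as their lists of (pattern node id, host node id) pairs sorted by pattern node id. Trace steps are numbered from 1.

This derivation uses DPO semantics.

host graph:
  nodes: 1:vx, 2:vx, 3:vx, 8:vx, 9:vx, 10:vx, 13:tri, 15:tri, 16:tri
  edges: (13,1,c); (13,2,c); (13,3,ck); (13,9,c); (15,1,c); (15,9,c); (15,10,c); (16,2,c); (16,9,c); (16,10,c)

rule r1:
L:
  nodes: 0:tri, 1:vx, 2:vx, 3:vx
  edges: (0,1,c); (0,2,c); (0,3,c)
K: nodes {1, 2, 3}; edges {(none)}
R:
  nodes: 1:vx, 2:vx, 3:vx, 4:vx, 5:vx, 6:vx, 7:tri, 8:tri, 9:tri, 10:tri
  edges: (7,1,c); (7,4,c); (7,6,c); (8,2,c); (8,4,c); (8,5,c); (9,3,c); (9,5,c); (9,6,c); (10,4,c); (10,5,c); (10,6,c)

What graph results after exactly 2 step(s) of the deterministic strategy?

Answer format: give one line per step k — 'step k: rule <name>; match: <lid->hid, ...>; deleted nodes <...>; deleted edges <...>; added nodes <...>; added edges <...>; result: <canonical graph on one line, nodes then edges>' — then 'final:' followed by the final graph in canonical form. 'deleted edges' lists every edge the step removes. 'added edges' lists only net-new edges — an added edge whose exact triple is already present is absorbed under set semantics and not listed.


step 1: rule r1; match: 0->15, 1->1, 2->9, 3->10; deleted nodes 15; deleted edges (15,1,c); (15,9,c); (15,10,c); added nodes 17, 18, 19, 20, 21, 22, 23; added edges (20,1,c); (20,17,c); (20,19,c); (21,9,c); (21,17,c); (21,18,c); (22,10,c); (22,18,c); (22,19,c); (23,17,c); (23,18,c); (23,19,c); result: nodes: 1:vx, 2:vx, 3:vx, 8:vx, 9:vx, 10:vx, 13:tri, 16:tri, 17:vx, 18:vx, 19:vx, 20:tri, 21:tri, 22:tri, 23:tri edges: (13,1,c); (13,2,c); (13,3,ck); (13,9,c); (16,2,c); (16,9,c); (16,10,c); (20,1,c); (20,17,c); (20,19,c); (21,9,c); (21,17,c); (21,18,c); (22,10,c); (22,18,c); (22,19,c); (23,17,c); (23,18,c); (23,19,c)
step 2: rule r1; match: 0->16, 1->2, 2->9, 3->10; deleted nodes 16; deleted edges (16,2,c); (16,9,c); (16,10,c); added nodes 24, 25, 26, 27, 28, 29, 30; added edges (27,2,c); (27,24,c); (27,26,c); (28,9,c); (28,24,c); (28,25,c); (29,10,c); (29,25,c); (29,26,c); (30,24,c); (30,25,c); (30,26,c); result: nodes: 1:vx, 2:vx, 3:vx, 8:vx, 9:vx, 10:vx, 13:tri, 17:vx, 18:vx, 19:vx, 20:tri, 21:tri, 22:tri, 23:tri, 24:vx, 25:vx, 26:vx, 27:tri, 28:tri, 29:tri, 30:tri edges: (13,1,c); (13,2,c); (13,3,ck); (13,9,c); (20,1,c); (20,17,c); (20,19,c); (21,9,c); (21,17,c); (21,18,c); (22,10,c); (22,18,c); (22,19,c); (23,17,c); (23,18,c); (23,19,c); (27,2,c); (27,24,c); (27,26,c); (28,9,c); (28,24,c); (28,25,c); (29,10,c); (29,25,c); (29,26,c); (30,24,c); (30,25,c); (30,26,c)
final:
nodes: 1:vx, 2:vx, 3:vx, 8:vx, 9:vx, 10:vx, 13:tri, 17:vx, 18:vx, 19:vx, 20:tri, 21:tri, 22:tri, 23:tri, 24:vx, 25:vx, 26:vx, 27:tri, 28:tri, 29:tri, 30:tri
edges: (13,1,c); (13,2,c); (13,3,ck); (13,9,c); (20,1,c); (20,17,c); (20,19,c); (21,9,c); (21,17,c); (21,18,c); (22,10,c); (22,18,c); (22,19,c); (23,17,c); (23,18,c); (23,19,c); (27,2,c); (27,24,c); (27,26,c); (28,9,c); (28,24,c); (28,25,c); (29,10,c); (29,25,c); (29,26,c); (30,24,c); (30,25,c); (30,26,c)


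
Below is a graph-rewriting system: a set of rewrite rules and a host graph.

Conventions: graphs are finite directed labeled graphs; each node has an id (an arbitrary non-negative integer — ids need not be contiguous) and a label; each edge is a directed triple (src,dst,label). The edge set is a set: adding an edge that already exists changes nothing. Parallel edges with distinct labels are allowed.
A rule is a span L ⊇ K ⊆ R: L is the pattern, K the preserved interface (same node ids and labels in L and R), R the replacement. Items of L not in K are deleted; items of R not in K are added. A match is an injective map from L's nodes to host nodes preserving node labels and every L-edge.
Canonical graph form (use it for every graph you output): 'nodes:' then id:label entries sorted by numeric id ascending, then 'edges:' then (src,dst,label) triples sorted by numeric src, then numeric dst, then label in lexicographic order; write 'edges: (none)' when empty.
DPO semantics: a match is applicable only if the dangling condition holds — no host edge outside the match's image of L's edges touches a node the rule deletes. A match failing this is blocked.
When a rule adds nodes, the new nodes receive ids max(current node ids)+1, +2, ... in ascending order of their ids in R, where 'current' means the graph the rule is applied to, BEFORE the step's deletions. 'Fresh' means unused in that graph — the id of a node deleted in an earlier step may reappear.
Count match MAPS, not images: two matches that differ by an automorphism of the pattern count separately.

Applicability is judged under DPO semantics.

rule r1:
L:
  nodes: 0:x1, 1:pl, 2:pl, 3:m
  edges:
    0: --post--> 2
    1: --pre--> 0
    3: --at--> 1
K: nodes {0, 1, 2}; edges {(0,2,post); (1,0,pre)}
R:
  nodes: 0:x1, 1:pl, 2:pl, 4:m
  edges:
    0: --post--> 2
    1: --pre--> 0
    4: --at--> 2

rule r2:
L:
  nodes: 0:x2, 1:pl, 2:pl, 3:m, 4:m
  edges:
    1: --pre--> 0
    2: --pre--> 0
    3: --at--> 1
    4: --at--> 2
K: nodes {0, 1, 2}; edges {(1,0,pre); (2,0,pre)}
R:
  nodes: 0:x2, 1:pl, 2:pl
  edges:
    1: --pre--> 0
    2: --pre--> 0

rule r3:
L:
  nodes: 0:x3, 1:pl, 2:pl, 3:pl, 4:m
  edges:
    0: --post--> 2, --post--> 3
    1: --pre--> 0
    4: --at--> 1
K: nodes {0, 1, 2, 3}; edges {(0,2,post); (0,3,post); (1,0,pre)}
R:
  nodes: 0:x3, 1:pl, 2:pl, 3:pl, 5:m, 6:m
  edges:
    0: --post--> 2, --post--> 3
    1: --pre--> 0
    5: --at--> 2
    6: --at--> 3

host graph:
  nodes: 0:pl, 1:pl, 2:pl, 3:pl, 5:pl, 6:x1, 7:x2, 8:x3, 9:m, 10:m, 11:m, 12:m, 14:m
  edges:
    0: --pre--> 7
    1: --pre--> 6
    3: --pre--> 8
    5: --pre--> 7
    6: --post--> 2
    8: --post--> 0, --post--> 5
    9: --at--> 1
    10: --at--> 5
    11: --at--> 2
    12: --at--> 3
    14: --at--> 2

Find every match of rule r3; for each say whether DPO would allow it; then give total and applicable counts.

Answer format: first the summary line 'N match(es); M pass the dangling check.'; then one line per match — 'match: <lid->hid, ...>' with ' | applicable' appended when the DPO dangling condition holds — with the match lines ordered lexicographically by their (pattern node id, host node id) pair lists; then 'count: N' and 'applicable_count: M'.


2 match(es); 2 pass the dangling check.
match: 0->8, 1->3, 2->0, 3->5, 4->12 | applicable
match: 0->8, 1->3, 2->5, 3->0, 4->12 | applicable
count: 2
applicable_count: 2


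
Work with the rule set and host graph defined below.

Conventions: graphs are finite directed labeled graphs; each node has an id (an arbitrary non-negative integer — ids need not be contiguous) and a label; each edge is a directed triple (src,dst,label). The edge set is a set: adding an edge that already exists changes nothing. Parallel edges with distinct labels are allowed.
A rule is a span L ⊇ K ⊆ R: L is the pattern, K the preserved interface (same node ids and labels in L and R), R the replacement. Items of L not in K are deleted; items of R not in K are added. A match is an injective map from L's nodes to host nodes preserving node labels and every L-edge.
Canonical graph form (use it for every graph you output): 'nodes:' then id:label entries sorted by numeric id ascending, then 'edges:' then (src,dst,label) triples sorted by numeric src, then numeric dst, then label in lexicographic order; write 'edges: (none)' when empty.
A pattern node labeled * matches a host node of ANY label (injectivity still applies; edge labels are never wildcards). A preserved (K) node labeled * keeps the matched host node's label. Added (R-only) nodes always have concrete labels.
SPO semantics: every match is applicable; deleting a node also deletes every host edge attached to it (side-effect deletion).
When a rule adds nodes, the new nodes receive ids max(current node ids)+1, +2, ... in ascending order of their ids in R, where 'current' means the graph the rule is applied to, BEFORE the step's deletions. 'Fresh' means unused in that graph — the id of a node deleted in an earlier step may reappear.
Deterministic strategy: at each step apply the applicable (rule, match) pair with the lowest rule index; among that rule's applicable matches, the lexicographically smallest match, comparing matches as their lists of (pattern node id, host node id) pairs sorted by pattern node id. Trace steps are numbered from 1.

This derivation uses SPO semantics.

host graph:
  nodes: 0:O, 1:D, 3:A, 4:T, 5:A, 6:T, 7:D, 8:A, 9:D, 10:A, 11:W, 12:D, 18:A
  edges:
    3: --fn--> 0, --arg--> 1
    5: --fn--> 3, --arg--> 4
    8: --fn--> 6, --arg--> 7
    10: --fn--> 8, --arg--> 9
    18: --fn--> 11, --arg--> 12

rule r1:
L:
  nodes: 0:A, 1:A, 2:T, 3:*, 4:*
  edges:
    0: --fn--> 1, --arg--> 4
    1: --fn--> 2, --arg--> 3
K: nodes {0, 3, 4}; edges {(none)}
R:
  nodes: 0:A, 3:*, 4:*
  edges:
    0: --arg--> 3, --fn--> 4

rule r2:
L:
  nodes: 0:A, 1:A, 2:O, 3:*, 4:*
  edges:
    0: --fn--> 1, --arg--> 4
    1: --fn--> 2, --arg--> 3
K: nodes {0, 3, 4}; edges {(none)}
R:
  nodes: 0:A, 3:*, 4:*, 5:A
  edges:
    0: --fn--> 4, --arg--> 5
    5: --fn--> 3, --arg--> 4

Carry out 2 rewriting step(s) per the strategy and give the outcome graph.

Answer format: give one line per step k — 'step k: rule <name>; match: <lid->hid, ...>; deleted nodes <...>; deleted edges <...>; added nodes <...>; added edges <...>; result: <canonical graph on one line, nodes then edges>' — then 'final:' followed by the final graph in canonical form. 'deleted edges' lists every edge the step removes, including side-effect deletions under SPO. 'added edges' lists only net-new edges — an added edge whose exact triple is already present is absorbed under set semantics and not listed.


step 1: rule r1; match: 0->10, 1->8, 2->6, 3->7, 4->9; deleted nodes 6, 8; deleted edges (8,6,fn); (8,7,arg); (10,8,fn); (10,9,arg); added nodes (none); added edges (10,7,arg); (10,9,fn); result: nodes: 0:O, 1:D, 3:A, 4:T, 5:A, 7:D, 9:D, 10:A, 11:W, 12:D, 18:A edges: (3,0,fn); (3,1,arg); (5,3,fn); (5,4,arg); (10,7,arg); (10,9,fn); (18,11,fn); (18,12,arg)
step 2: rule r2; match: 0->5, 1->3, 2->0, 3->1, 4->4; deleted nodes 0, 3; deleted edges (3,0,fn); (3,1,arg); (5,3,fn); (5,4,arg); added nodes 19; added edges (5,4,fn); (5,19,arg); (19,1,fn); (19,4,arg); result: nodes: 1:D, 4:T, 5:A, 7:D, 9:D, 10:A, 11:W, 12:D, 18:A, 19:A edges: (5,4,fn); (5,19,arg); (10,7,arg); (10,9,fn); (18,11,fn); (18,12,arg); (19,1,fn); (19,4,arg)
final:
nodes: 1:D, 4:T, 5:A, 7:D, 9:D, 10:A, 11:W, 12:D, 18:A, 19:A
edges: (5,4,fn); (5,19,arg); (10,7,arg); (10,9,fn); (18,11,fn); (18,12,arg); (19,1,fn); (19,4,arg)


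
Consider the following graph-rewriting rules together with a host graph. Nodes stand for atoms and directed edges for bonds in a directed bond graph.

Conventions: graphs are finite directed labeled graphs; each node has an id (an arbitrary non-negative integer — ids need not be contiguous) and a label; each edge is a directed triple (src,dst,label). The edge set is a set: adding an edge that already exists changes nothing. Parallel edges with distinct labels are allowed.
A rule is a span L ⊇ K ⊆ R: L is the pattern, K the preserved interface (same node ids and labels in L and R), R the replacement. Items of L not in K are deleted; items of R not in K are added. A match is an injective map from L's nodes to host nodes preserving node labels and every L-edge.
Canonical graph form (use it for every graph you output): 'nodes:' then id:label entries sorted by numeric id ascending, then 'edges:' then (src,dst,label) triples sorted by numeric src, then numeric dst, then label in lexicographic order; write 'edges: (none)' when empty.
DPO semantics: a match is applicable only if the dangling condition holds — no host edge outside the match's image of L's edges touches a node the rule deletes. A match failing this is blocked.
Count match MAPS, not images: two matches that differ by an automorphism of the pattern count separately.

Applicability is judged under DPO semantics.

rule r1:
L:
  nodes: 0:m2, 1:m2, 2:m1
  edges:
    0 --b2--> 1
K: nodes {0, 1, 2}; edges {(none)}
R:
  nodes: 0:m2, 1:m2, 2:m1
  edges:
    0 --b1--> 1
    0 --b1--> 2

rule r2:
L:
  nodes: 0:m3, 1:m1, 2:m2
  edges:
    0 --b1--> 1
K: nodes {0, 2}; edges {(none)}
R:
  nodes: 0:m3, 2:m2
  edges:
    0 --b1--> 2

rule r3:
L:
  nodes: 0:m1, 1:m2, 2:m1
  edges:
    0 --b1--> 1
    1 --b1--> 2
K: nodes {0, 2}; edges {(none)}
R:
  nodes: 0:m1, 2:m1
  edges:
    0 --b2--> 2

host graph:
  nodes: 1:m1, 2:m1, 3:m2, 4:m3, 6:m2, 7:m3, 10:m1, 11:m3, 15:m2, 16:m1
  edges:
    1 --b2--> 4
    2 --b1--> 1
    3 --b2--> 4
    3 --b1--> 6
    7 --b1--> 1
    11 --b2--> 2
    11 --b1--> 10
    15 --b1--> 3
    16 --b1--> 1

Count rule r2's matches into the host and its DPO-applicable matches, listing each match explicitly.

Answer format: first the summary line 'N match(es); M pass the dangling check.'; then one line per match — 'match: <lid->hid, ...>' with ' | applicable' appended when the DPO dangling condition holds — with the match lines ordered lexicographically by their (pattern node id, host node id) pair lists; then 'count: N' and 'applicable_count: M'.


6 match(es); 3 pass the dangling check.
match: 0->7, 1->1, 2->3
match: 0->7, 1->1, 2->6
match: 0->7, 1->1, 2->15
match: 0->11, 1->10, 2->3 | applicable
match: 0->11, 1->10, 2->6 | applicable
match: 0->11, 1->10, 2->15 | applicable
count: 6
applicable_count: 3
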